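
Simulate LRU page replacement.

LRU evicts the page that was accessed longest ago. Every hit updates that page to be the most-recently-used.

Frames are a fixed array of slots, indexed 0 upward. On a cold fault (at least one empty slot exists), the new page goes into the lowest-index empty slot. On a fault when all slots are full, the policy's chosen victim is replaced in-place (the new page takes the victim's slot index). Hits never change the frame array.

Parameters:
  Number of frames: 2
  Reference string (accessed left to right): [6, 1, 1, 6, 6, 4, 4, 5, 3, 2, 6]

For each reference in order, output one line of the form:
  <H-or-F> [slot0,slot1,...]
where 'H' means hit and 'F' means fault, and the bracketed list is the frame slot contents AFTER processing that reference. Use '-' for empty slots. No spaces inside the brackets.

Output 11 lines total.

F [6,-]
F [6,1]
H [6,1]
H [6,1]
H [6,1]
F [6,4]
H [6,4]
F [5,4]
F [5,3]
F [2,3]
F [2,6]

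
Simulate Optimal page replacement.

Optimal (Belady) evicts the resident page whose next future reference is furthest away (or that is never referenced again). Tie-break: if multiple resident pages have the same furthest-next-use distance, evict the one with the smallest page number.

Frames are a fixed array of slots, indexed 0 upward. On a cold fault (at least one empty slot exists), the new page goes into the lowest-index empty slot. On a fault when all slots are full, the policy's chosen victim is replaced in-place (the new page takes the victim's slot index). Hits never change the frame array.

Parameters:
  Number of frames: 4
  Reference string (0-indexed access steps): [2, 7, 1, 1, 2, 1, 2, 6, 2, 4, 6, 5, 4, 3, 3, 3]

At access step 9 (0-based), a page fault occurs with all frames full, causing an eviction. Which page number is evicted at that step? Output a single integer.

Answer: 1

Derivation:
Step 0: ref 2 -> FAULT, frames=[2,-,-,-]
Step 1: ref 7 -> FAULT, frames=[2,7,-,-]
Step 2: ref 1 -> FAULT, frames=[2,7,1,-]
Step 3: ref 1 -> HIT, frames=[2,7,1,-]
Step 4: ref 2 -> HIT, frames=[2,7,1,-]
Step 5: ref 1 -> HIT, frames=[2,7,1,-]
Step 6: ref 2 -> HIT, frames=[2,7,1,-]
Step 7: ref 6 -> FAULT, frames=[2,7,1,6]
Step 8: ref 2 -> HIT, frames=[2,7,1,6]
Step 9: ref 4 -> FAULT, evict 1, frames=[2,7,4,6]
At step 9: evicted page 1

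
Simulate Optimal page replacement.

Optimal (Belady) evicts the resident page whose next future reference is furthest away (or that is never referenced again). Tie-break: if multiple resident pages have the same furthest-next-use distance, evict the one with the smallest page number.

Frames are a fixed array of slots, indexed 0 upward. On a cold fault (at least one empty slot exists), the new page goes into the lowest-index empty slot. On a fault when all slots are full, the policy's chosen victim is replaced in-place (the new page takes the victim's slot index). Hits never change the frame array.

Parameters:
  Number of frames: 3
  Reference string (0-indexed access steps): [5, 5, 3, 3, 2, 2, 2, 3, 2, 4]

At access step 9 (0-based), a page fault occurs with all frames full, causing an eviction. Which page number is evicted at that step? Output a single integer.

Answer: 2

Derivation:
Step 0: ref 5 -> FAULT, frames=[5,-,-]
Step 1: ref 5 -> HIT, frames=[5,-,-]
Step 2: ref 3 -> FAULT, frames=[5,3,-]
Step 3: ref 3 -> HIT, frames=[5,3,-]
Step 4: ref 2 -> FAULT, frames=[5,3,2]
Step 5: ref 2 -> HIT, frames=[5,3,2]
Step 6: ref 2 -> HIT, frames=[5,3,2]
Step 7: ref 3 -> HIT, frames=[5,3,2]
Step 8: ref 2 -> HIT, frames=[5,3,2]
Step 9: ref 4 -> FAULT, evict 2, frames=[5,3,4]
At step 9: evicted page 2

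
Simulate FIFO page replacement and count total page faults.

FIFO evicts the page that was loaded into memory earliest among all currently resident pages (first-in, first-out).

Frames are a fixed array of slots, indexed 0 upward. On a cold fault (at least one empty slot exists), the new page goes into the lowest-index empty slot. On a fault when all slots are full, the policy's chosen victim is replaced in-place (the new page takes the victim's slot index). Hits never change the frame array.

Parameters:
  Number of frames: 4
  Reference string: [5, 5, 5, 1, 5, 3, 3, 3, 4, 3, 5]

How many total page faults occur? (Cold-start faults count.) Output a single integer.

Answer: 4

Derivation:
Step 0: ref 5 → FAULT, frames=[5,-,-,-]
Step 1: ref 5 → HIT, frames=[5,-,-,-]
Step 2: ref 5 → HIT, frames=[5,-,-,-]
Step 3: ref 1 → FAULT, frames=[5,1,-,-]
Step 4: ref 5 → HIT, frames=[5,1,-,-]
Step 5: ref 3 → FAULT, frames=[5,1,3,-]
Step 6: ref 3 → HIT, frames=[5,1,3,-]
Step 7: ref 3 → HIT, frames=[5,1,3,-]
Step 8: ref 4 → FAULT, frames=[5,1,3,4]
Step 9: ref 3 → HIT, frames=[5,1,3,4]
Step 10: ref 5 → HIT, frames=[5,1,3,4]
Total faults: 4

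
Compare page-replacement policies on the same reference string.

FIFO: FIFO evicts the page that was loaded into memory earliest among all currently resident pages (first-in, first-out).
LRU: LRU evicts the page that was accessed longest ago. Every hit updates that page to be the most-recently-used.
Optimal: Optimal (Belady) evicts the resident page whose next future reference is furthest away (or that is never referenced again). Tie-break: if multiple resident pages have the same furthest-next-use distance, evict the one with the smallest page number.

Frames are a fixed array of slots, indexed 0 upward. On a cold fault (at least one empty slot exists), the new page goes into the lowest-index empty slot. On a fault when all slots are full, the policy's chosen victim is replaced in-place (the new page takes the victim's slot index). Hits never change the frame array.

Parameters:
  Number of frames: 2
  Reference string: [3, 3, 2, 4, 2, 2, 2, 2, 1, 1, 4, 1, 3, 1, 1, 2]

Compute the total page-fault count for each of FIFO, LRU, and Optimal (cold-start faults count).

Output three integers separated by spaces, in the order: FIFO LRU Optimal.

Answer: 6 7 6

Derivation:
--- FIFO ---
  step 0: ref 3 -> FAULT, frames=[3,-] (faults so far: 1)
  step 1: ref 3 -> HIT, frames=[3,-] (faults so far: 1)
  step 2: ref 2 -> FAULT, frames=[3,2] (faults so far: 2)
  step 3: ref 4 -> FAULT, evict 3, frames=[4,2] (faults so far: 3)
  step 4: ref 2 -> HIT, frames=[4,2] (faults so far: 3)
  step 5: ref 2 -> HIT, frames=[4,2] (faults so far: 3)
  step 6: ref 2 -> HIT, frames=[4,2] (faults so far: 3)
  step 7: ref 2 -> HIT, frames=[4,2] (faults so far: 3)
  step 8: ref 1 -> FAULT, evict 2, frames=[4,1] (faults so far: 4)
  step 9: ref 1 -> HIT, frames=[4,1] (faults so far: 4)
  step 10: ref 4 -> HIT, frames=[4,1] (faults so far: 4)
  step 11: ref 1 -> HIT, frames=[4,1] (faults so far: 4)
  step 12: ref 3 -> FAULT, evict 4, frames=[3,1] (faults so far: 5)
  step 13: ref 1 -> HIT, frames=[3,1] (faults so far: 5)
  step 14: ref 1 -> HIT, frames=[3,1] (faults so far: 5)
  step 15: ref 2 -> FAULT, evict 1, frames=[3,2] (faults so far: 6)
  FIFO total faults: 6
--- LRU ---
  step 0: ref 3 -> FAULT, frames=[3,-] (faults so far: 1)
  step 1: ref 3 -> HIT, frames=[3,-] (faults so far: 1)
  step 2: ref 2 -> FAULT, frames=[3,2] (faults so far: 2)
  step 3: ref 4 -> FAULT, evict 3, frames=[4,2] (faults so far: 3)
  step 4: ref 2 -> HIT, frames=[4,2] (faults so far: 3)
  step 5: ref 2 -> HIT, frames=[4,2] (faults so far: 3)
  step 6: ref 2 -> HIT, frames=[4,2] (faults so far: 3)
  step 7: ref 2 -> HIT, frames=[4,2] (faults so far: 3)
  step 8: ref 1 -> FAULT, evict 4, frames=[1,2] (faults so far: 4)
  step 9: ref 1 -> HIT, frames=[1,2] (faults so far: 4)
  step 10: ref 4 -> FAULT, evict 2, frames=[1,4] (faults so far: 5)
  step 11: ref 1 -> HIT, frames=[1,4] (faults so far: 5)
  step 12: ref 3 -> FAULT, evict 4, frames=[1,3] (faults so far: 6)
  step 13: ref 1 -> HIT, frames=[1,3] (faults so far: 6)
  step 14: ref 1 -> HIT, frames=[1,3] (faults so far: 6)
  step 15: ref 2 -> FAULT, evict 3, frames=[1,2] (faults so far: 7)
  LRU total faults: 7
--- Optimal ---
  step 0: ref 3 -> FAULT, frames=[3,-] (faults so far: 1)
  step 1: ref 3 -> HIT, frames=[3,-] (faults so far: 1)
  step 2: ref 2 -> FAULT, frames=[3,2] (faults so far: 2)
  step 3: ref 4 -> FAULT, evict 3, frames=[4,2] (faults so far: 3)
  step 4: ref 2 -> HIT, frames=[4,2] (faults so far: 3)
  step 5: ref 2 -> HIT, frames=[4,2] (faults so far: 3)
  step 6: ref 2 -> HIT, frames=[4,2] (faults so far: 3)
  step 7: ref 2 -> HIT, frames=[4,2] (faults so far: 3)
  step 8: ref 1 -> FAULT, evict 2, frames=[4,1] (faults so far: 4)
  step 9: ref 1 -> HIT, frames=[4,1] (faults so far: 4)
  step 10: ref 4 -> HIT, frames=[4,1] (faults so far: 4)
  step 11: ref 1 -> HIT, frames=[4,1] (faults so far: 4)
  step 12: ref 3 -> FAULT, evict 4, frames=[3,1] (faults so far: 5)
  step 13: ref 1 -> HIT, frames=[3,1] (faults so far: 5)
  step 14: ref 1 -> HIT, frames=[3,1] (faults so far: 5)
  step 15: ref 2 -> FAULT, evict 1, frames=[3,2] (faults so far: 6)
  Optimal total faults: 6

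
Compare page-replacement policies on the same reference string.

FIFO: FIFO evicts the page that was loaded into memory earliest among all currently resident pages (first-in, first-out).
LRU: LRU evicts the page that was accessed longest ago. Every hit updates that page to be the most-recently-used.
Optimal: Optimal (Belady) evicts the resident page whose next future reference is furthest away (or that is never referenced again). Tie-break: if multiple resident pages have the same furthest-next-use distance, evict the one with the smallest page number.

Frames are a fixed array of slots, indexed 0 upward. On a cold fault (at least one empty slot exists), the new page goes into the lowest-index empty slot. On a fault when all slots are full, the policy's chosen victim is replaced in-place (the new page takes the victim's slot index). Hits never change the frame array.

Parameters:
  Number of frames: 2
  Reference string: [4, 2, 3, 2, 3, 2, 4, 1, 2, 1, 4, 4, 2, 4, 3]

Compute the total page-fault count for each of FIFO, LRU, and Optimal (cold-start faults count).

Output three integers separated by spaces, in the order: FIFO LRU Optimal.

--- FIFO ---
  step 0: ref 4 -> FAULT, frames=[4,-] (faults so far: 1)
  step 1: ref 2 -> FAULT, frames=[4,2] (faults so far: 2)
  step 2: ref 3 -> FAULT, evict 4, frames=[3,2] (faults so far: 3)
  step 3: ref 2 -> HIT, frames=[3,2] (faults so far: 3)
  step 4: ref 3 -> HIT, frames=[3,2] (faults so far: 3)
  step 5: ref 2 -> HIT, frames=[3,2] (faults so far: 3)
  step 6: ref 4 -> FAULT, evict 2, frames=[3,4] (faults so far: 4)
  step 7: ref 1 -> FAULT, evict 3, frames=[1,4] (faults so far: 5)
  step 8: ref 2 -> FAULT, evict 4, frames=[1,2] (faults so far: 6)
  step 9: ref 1 -> HIT, frames=[1,2] (faults so far: 6)
  step 10: ref 4 -> FAULT, evict 1, frames=[4,2] (faults so far: 7)
  step 11: ref 4 -> HIT, frames=[4,2] (faults so far: 7)
  step 12: ref 2 -> HIT, frames=[4,2] (faults so far: 7)
  step 13: ref 4 -> HIT, frames=[4,2] (faults so far: 7)
  step 14: ref 3 -> FAULT, evict 2, frames=[4,3] (faults so far: 8)
  FIFO total faults: 8
--- LRU ---
  step 0: ref 4 -> FAULT, frames=[4,-] (faults so far: 1)
  step 1: ref 2 -> FAULT, frames=[4,2] (faults so far: 2)
  step 2: ref 3 -> FAULT, evict 4, frames=[3,2] (faults so far: 3)
  step 3: ref 2 -> HIT, frames=[3,2] (faults so far: 3)
  step 4: ref 3 -> HIT, frames=[3,2] (faults so far: 3)
  step 5: ref 2 -> HIT, frames=[3,2] (faults so far: 3)
  step 6: ref 4 -> FAULT, evict 3, frames=[4,2] (faults so far: 4)
  step 7: ref 1 -> FAULT, evict 2, frames=[4,1] (faults so far: 5)
  step 8: ref 2 -> FAULT, evict 4, frames=[2,1] (faults so far: 6)
  step 9: ref 1 -> HIT, frames=[2,1] (faults so far: 6)
  step 10: ref 4 -> FAULT, evict 2, frames=[4,1] (faults so far: 7)
  step 11: ref 4 -> HIT, frames=[4,1] (faults so far: 7)
  step 12: ref 2 -> FAULT, evict 1, frames=[4,2] (faults so far: 8)
  step 13: ref 4 -> HIT, frames=[4,2] (faults so far: 8)
  step 14: ref 3 -> FAULT, evict 2, frames=[4,3] (faults so far: 9)
  LRU total faults: 9
--- Optimal ---
  step 0: ref 4 -> FAULT, frames=[4,-] (faults so far: 1)
  step 1: ref 2 -> FAULT, frames=[4,2] (faults so far: 2)
  step 2: ref 3 -> FAULT, evict 4, frames=[3,2] (faults so far: 3)
  step 3: ref 2 -> HIT, frames=[3,2] (faults so far: 3)
  step 4: ref 3 -> HIT, frames=[3,2] (faults so far: 3)
  step 5: ref 2 -> HIT, frames=[3,2] (faults so far: 3)
  step 6: ref 4 -> FAULT, evict 3, frames=[4,2] (faults so far: 4)
  step 7: ref 1 -> FAULT, evict 4, frames=[1,2] (faults so far: 5)
  step 8: ref 2 -> HIT, frames=[1,2] (faults so far: 5)
  step 9: ref 1 -> HIT, frames=[1,2] (faults so far: 5)
  step 10: ref 4 -> FAULT, evict 1, frames=[4,2] (faults so far: 6)
  step 11: ref 4 -> HIT, frames=[4,2] (faults so far: 6)
  step 12: ref 2 -> HIT, frames=[4,2] (faults so far: 6)
  step 13: ref 4 -> HIT, frames=[4,2] (faults so far: 6)
  step 14: ref 3 -> FAULT, evict 2, frames=[4,3] (faults so far: 7)
  Optimal total faults: 7

Answer: 8 9 7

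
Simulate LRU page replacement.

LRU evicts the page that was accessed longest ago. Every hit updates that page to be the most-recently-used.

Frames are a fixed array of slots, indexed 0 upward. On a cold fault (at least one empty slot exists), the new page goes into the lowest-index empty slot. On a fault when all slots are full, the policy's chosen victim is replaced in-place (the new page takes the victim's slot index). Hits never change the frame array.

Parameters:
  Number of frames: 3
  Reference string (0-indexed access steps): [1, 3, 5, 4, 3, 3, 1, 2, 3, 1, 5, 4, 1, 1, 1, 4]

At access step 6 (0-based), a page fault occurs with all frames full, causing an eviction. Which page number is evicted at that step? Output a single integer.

Answer: 5

Derivation:
Step 0: ref 1 -> FAULT, frames=[1,-,-]
Step 1: ref 3 -> FAULT, frames=[1,3,-]
Step 2: ref 5 -> FAULT, frames=[1,3,5]
Step 3: ref 4 -> FAULT, evict 1, frames=[4,3,5]
Step 4: ref 3 -> HIT, frames=[4,3,5]
Step 5: ref 3 -> HIT, frames=[4,3,5]
Step 6: ref 1 -> FAULT, evict 5, frames=[4,3,1]
At step 6: evicted page 5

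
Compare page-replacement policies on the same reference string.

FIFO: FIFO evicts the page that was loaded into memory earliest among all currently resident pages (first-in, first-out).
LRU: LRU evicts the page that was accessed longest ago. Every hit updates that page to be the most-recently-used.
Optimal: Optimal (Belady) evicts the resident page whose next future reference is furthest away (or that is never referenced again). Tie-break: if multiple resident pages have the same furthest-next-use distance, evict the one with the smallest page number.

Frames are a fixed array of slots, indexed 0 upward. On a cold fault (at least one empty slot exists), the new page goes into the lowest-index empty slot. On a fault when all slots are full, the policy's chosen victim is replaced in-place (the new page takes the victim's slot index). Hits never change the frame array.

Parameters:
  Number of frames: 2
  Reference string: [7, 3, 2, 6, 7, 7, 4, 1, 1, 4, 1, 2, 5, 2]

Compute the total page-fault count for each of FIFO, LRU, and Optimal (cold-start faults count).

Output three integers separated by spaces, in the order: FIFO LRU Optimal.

Answer: 9 9 8

Derivation:
--- FIFO ---
  step 0: ref 7 -> FAULT, frames=[7,-] (faults so far: 1)
  step 1: ref 3 -> FAULT, frames=[7,3] (faults so far: 2)
  step 2: ref 2 -> FAULT, evict 7, frames=[2,3] (faults so far: 3)
  step 3: ref 6 -> FAULT, evict 3, frames=[2,6] (faults so far: 4)
  step 4: ref 7 -> FAULT, evict 2, frames=[7,6] (faults so far: 5)
  step 5: ref 7 -> HIT, frames=[7,6] (faults so far: 5)
  step 6: ref 4 -> FAULT, evict 6, frames=[7,4] (faults so far: 6)
  step 7: ref 1 -> FAULT, evict 7, frames=[1,4] (faults so far: 7)
  step 8: ref 1 -> HIT, frames=[1,4] (faults so far: 7)
  step 9: ref 4 -> HIT, frames=[1,4] (faults so far: 7)
  step 10: ref 1 -> HIT, frames=[1,4] (faults so far: 7)
  step 11: ref 2 -> FAULT, evict 4, frames=[1,2] (faults so far: 8)
  step 12: ref 5 -> FAULT, evict 1, frames=[5,2] (faults so far: 9)
  step 13: ref 2 -> HIT, frames=[5,2] (faults so far: 9)
  FIFO total faults: 9
--- LRU ---
  step 0: ref 7 -> FAULT, frames=[7,-] (faults so far: 1)
  step 1: ref 3 -> FAULT, frames=[7,3] (faults so far: 2)
  step 2: ref 2 -> FAULT, evict 7, frames=[2,3] (faults so far: 3)
  step 3: ref 6 -> FAULT, evict 3, frames=[2,6] (faults so far: 4)
  step 4: ref 7 -> FAULT, evict 2, frames=[7,6] (faults so far: 5)
  step 5: ref 7 -> HIT, frames=[7,6] (faults so far: 5)
  step 6: ref 4 -> FAULT, evict 6, frames=[7,4] (faults so far: 6)
  step 7: ref 1 -> FAULT, evict 7, frames=[1,4] (faults so far: 7)
  step 8: ref 1 -> HIT, frames=[1,4] (faults so far: 7)
  step 9: ref 4 -> HIT, frames=[1,4] (faults so far: 7)
  step 10: ref 1 -> HIT, frames=[1,4] (faults so far: 7)
  step 11: ref 2 -> FAULT, evict 4, frames=[1,2] (faults so far: 8)
  step 12: ref 5 -> FAULT, evict 1, frames=[5,2] (faults so far: 9)
  step 13: ref 2 -> HIT, frames=[5,2] (faults so far: 9)
  LRU total faults: 9
--- Optimal ---
  step 0: ref 7 -> FAULT, frames=[7,-] (faults so far: 1)
  step 1: ref 3 -> FAULT, frames=[7,3] (faults so far: 2)
  step 2: ref 2 -> FAULT, evict 3, frames=[7,2] (faults so far: 3)
  step 3: ref 6 -> FAULT, evict 2, frames=[7,6] (faults so far: 4)
  step 4: ref 7 -> HIT, frames=[7,6] (faults so far: 4)
  step 5: ref 7 -> HIT, frames=[7,6] (faults so far: 4)
  step 6: ref 4 -> FAULT, evict 6, frames=[7,4] (faults so far: 5)
  step 7: ref 1 -> FAULT, evict 7, frames=[1,4] (faults so far: 6)
  step 8: ref 1 -> HIT, frames=[1,4] (faults so far: 6)
  step 9: ref 4 -> HIT, frames=[1,4] (faults so far: 6)
  step 10: ref 1 -> HIT, frames=[1,4] (faults so far: 6)
  step 11: ref 2 -> FAULT, evict 1, frames=[2,4] (faults so far: 7)
  step 12: ref 5 -> FAULT, evict 4, frames=[2,5] (faults so far: 8)
  step 13: ref 2 -> HIT, frames=[2,5] (faults so far: 8)
  Optimal total faults: 8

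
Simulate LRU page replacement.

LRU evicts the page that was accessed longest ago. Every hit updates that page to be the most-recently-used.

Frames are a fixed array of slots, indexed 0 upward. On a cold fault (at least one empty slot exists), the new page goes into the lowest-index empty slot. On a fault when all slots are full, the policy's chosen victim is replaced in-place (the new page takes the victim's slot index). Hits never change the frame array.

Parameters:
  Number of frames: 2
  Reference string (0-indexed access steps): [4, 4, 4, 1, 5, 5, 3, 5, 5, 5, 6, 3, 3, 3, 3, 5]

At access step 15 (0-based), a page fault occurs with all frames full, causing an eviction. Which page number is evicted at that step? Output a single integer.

Step 0: ref 4 -> FAULT, frames=[4,-]
Step 1: ref 4 -> HIT, frames=[4,-]
Step 2: ref 4 -> HIT, frames=[4,-]
Step 3: ref 1 -> FAULT, frames=[4,1]
Step 4: ref 5 -> FAULT, evict 4, frames=[5,1]
Step 5: ref 5 -> HIT, frames=[5,1]
Step 6: ref 3 -> FAULT, evict 1, frames=[5,3]
Step 7: ref 5 -> HIT, frames=[5,3]
Step 8: ref 5 -> HIT, frames=[5,3]
Step 9: ref 5 -> HIT, frames=[5,3]
Step 10: ref 6 -> FAULT, evict 3, frames=[5,6]
Step 11: ref 3 -> FAULT, evict 5, frames=[3,6]
Step 12: ref 3 -> HIT, frames=[3,6]
Step 13: ref 3 -> HIT, frames=[3,6]
Step 14: ref 3 -> HIT, frames=[3,6]
Step 15: ref 5 -> FAULT, evict 6, frames=[3,5]
At step 15: evicted page 6

Answer: 6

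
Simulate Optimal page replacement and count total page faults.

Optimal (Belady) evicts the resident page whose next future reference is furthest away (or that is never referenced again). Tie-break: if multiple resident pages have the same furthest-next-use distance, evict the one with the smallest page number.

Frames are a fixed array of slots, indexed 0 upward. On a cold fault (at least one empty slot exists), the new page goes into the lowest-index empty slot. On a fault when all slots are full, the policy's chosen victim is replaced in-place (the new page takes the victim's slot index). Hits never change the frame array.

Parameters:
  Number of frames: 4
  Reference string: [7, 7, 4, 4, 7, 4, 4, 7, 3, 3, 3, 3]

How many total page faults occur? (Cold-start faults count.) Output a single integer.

Answer: 3

Derivation:
Step 0: ref 7 → FAULT, frames=[7,-,-,-]
Step 1: ref 7 → HIT, frames=[7,-,-,-]
Step 2: ref 4 → FAULT, frames=[7,4,-,-]
Step 3: ref 4 → HIT, frames=[7,4,-,-]
Step 4: ref 7 → HIT, frames=[7,4,-,-]
Step 5: ref 4 → HIT, frames=[7,4,-,-]
Step 6: ref 4 → HIT, frames=[7,4,-,-]
Step 7: ref 7 → HIT, frames=[7,4,-,-]
Step 8: ref 3 → FAULT, frames=[7,4,3,-]
Step 9: ref 3 → HIT, frames=[7,4,3,-]
Step 10: ref 3 → HIT, frames=[7,4,3,-]
Step 11: ref 3 → HIT, frames=[7,4,3,-]
Total faults: 3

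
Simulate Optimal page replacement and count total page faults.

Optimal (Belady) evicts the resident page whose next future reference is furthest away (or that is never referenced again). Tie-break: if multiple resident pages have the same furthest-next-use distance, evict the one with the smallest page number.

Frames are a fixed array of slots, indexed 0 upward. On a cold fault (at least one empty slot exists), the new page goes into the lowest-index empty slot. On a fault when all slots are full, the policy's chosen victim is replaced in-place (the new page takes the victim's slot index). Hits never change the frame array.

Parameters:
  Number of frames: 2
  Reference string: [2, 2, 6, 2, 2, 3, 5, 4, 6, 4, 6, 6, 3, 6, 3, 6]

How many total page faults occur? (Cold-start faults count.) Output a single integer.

Answer: 6

Derivation:
Step 0: ref 2 → FAULT, frames=[2,-]
Step 1: ref 2 → HIT, frames=[2,-]
Step 2: ref 6 → FAULT, frames=[2,6]
Step 3: ref 2 → HIT, frames=[2,6]
Step 4: ref 2 → HIT, frames=[2,6]
Step 5: ref 3 → FAULT (evict 2), frames=[3,6]
Step 6: ref 5 → FAULT (evict 3), frames=[5,6]
Step 7: ref 4 → FAULT (evict 5), frames=[4,6]
Step 8: ref 6 → HIT, frames=[4,6]
Step 9: ref 4 → HIT, frames=[4,6]
Step 10: ref 6 → HIT, frames=[4,6]
Step 11: ref 6 → HIT, frames=[4,6]
Step 12: ref 3 → FAULT (evict 4), frames=[3,6]
Step 13: ref 6 → HIT, frames=[3,6]
Step 14: ref 3 → HIT, frames=[3,6]
Step 15: ref 6 → HIT, frames=[3,6]
Total faults: 6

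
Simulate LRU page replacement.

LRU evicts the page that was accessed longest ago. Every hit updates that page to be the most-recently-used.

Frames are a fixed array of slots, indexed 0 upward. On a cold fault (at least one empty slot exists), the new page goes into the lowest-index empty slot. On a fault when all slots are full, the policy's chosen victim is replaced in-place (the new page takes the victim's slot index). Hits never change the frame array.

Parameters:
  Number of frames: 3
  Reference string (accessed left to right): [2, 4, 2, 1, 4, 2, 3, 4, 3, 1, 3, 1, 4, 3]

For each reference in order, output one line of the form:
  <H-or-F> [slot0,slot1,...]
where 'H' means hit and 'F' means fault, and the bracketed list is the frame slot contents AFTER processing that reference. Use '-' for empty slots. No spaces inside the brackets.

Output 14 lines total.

F [2,-,-]
F [2,4,-]
H [2,4,-]
F [2,4,1]
H [2,4,1]
H [2,4,1]
F [2,4,3]
H [2,4,3]
H [2,4,3]
F [1,4,3]
H [1,4,3]
H [1,4,3]
H [1,4,3]
H [1,4,3]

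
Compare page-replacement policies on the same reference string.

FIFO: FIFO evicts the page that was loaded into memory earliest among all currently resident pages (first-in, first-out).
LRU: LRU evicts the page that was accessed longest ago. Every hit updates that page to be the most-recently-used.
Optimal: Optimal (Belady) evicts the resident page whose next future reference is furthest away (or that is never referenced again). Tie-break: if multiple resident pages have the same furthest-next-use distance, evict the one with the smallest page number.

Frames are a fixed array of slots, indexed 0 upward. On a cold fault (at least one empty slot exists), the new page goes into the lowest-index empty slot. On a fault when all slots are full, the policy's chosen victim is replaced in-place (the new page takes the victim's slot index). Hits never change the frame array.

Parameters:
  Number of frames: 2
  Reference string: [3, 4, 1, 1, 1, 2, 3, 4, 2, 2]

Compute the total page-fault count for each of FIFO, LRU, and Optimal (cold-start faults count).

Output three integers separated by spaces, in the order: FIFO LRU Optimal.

Answer: 7 7 5

Derivation:
--- FIFO ---
  step 0: ref 3 -> FAULT, frames=[3,-] (faults so far: 1)
  step 1: ref 4 -> FAULT, frames=[3,4] (faults so far: 2)
  step 2: ref 1 -> FAULT, evict 3, frames=[1,4] (faults so far: 3)
  step 3: ref 1 -> HIT, frames=[1,4] (faults so far: 3)
  step 4: ref 1 -> HIT, frames=[1,4] (faults so far: 3)
  step 5: ref 2 -> FAULT, evict 4, frames=[1,2] (faults so far: 4)
  step 6: ref 3 -> FAULT, evict 1, frames=[3,2] (faults so far: 5)
  step 7: ref 4 -> FAULT, evict 2, frames=[3,4] (faults so far: 6)
  step 8: ref 2 -> FAULT, evict 3, frames=[2,4] (faults so far: 7)
  step 9: ref 2 -> HIT, frames=[2,4] (faults so far: 7)
  FIFO total faults: 7
--- LRU ---
  step 0: ref 3 -> FAULT, frames=[3,-] (faults so far: 1)
  step 1: ref 4 -> FAULT, frames=[3,4] (faults so far: 2)
  step 2: ref 1 -> FAULT, evict 3, frames=[1,4] (faults so far: 3)
  step 3: ref 1 -> HIT, frames=[1,4] (faults so far: 3)
  step 4: ref 1 -> HIT, frames=[1,4] (faults so far: 3)
  step 5: ref 2 -> FAULT, evict 4, frames=[1,2] (faults so far: 4)
  step 6: ref 3 -> FAULT, evict 1, frames=[3,2] (faults so far: 5)
  step 7: ref 4 -> FAULT, evict 2, frames=[3,4] (faults so far: 6)
  step 8: ref 2 -> FAULT, evict 3, frames=[2,4] (faults so far: 7)
  step 9: ref 2 -> HIT, frames=[2,4] (faults so far: 7)
  LRU total faults: 7
--- Optimal ---
  step 0: ref 3 -> FAULT, frames=[3,-] (faults so far: 1)
  step 1: ref 4 -> FAULT, frames=[3,4] (faults so far: 2)
  step 2: ref 1 -> FAULT, evict 4, frames=[3,1] (faults so far: 3)
  step 3: ref 1 -> HIT, frames=[3,1] (faults so far: 3)
  step 4: ref 1 -> HIT, frames=[3,1] (faults so far: 3)
  step 5: ref 2 -> FAULT, evict 1, frames=[3,2] (faults so far: 4)
  step 6: ref 3 -> HIT, frames=[3,2] (faults so far: 4)
  step 7: ref 4 -> FAULT, evict 3, frames=[4,2] (faults so far: 5)
  step 8: ref 2 -> HIT, frames=[4,2] (faults so far: 5)
  step 9: ref 2 -> HIT, frames=[4,2] (faults so far: 5)
  Optimal total faults: 5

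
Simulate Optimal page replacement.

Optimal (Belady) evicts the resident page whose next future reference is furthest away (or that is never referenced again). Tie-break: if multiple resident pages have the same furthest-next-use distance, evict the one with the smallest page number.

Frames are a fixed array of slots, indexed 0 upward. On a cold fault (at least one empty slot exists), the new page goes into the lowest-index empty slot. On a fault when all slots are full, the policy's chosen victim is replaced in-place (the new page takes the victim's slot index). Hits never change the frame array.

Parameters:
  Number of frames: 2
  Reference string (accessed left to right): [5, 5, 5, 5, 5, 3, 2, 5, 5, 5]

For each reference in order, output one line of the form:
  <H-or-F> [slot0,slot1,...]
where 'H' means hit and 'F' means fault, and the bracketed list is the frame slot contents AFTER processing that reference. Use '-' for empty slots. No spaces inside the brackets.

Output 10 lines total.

F [5,-]
H [5,-]
H [5,-]
H [5,-]
H [5,-]
F [5,3]
F [5,2]
H [5,2]
H [5,2]
H [5,2]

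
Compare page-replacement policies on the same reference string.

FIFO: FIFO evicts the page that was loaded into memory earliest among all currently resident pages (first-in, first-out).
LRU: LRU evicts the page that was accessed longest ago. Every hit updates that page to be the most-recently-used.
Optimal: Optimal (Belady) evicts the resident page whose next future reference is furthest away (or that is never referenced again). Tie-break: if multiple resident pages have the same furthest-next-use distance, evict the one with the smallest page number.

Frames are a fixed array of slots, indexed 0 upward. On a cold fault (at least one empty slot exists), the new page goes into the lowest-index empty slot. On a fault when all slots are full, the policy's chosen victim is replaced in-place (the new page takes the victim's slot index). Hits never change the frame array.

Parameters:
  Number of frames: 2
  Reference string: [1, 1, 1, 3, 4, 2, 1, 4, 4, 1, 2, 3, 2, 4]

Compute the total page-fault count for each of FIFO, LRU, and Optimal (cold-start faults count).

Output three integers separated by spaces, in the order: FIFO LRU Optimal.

--- FIFO ---
  step 0: ref 1 -> FAULT, frames=[1,-] (faults so far: 1)
  step 1: ref 1 -> HIT, frames=[1,-] (faults so far: 1)
  step 2: ref 1 -> HIT, frames=[1,-] (faults so far: 1)
  step 3: ref 3 -> FAULT, frames=[1,3] (faults so far: 2)
  step 4: ref 4 -> FAULT, evict 1, frames=[4,3] (faults so far: 3)
  step 5: ref 2 -> FAULT, evict 3, frames=[4,2] (faults so far: 4)
  step 6: ref 1 -> FAULT, evict 4, frames=[1,2] (faults so far: 5)
  step 7: ref 4 -> FAULT, evict 2, frames=[1,4] (faults so far: 6)
  step 8: ref 4 -> HIT, frames=[1,4] (faults so far: 6)
  step 9: ref 1 -> HIT, frames=[1,4] (faults so far: 6)
  step 10: ref 2 -> FAULT, evict 1, frames=[2,4] (faults so far: 7)
  step 11: ref 3 -> FAULT, evict 4, frames=[2,3] (faults so far: 8)
  step 12: ref 2 -> HIT, frames=[2,3] (faults so far: 8)
  step 13: ref 4 -> FAULT, evict 2, frames=[4,3] (faults so far: 9)
  FIFO total faults: 9
--- LRU ---
  step 0: ref 1 -> FAULT, frames=[1,-] (faults so far: 1)
  step 1: ref 1 -> HIT, frames=[1,-] (faults so far: 1)
  step 2: ref 1 -> HIT, frames=[1,-] (faults so far: 1)
  step 3: ref 3 -> FAULT, frames=[1,3] (faults so far: 2)
  step 4: ref 4 -> FAULT, evict 1, frames=[4,3] (faults so far: 3)
  step 5: ref 2 -> FAULT, evict 3, frames=[4,2] (faults so far: 4)
  step 6: ref 1 -> FAULT, evict 4, frames=[1,2] (faults so far: 5)
  step 7: ref 4 -> FAULT, evict 2, frames=[1,4] (faults so far: 6)
  step 8: ref 4 -> HIT, frames=[1,4] (faults so far: 6)
  step 9: ref 1 -> HIT, frames=[1,4] (faults so far: 6)
  step 10: ref 2 -> FAULT, evict 4, frames=[1,2] (faults so far: 7)
  step 11: ref 3 -> FAULT, evict 1, frames=[3,2] (faults so far: 8)
  step 12: ref 2 -> HIT, frames=[3,2] (faults so far: 8)
  step 13: ref 4 -> FAULT, evict 3, frames=[4,2] (faults so far: 9)
  LRU total faults: 9
--- Optimal ---
  step 0: ref 1 -> FAULT, frames=[1,-] (faults so far: 1)
  step 1: ref 1 -> HIT, frames=[1,-] (faults so far: 1)
  step 2: ref 1 -> HIT, frames=[1,-] (faults so far: 1)
  step 3: ref 3 -> FAULT, frames=[1,3] (faults so far: 2)
  step 4: ref 4 -> FAULT, evict 3, frames=[1,4] (faults so far: 3)
  step 5: ref 2 -> FAULT, evict 4, frames=[1,2] (faults so far: 4)
  step 6: ref 1 -> HIT, frames=[1,2] (faults so far: 4)
  step 7: ref 4 -> FAULT, evict 2, frames=[1,4] (faults so far: 5)
  step 8: ref 4 -> HIT, frames=[1,4] (faults so far: 5)
  step 9: ref 1 -> HIT, frames=[1,4] (faults so far: 5)
  step 10: ref 2 -> FAULT, evict 1, frames=[2,4] (faults so far: 6)
  step 11: ref 3 -> FAULT, evict 4, frames=[2,3] (faults so far: 7)
  step 12: ref 2 -> HIT, frames=[2,3] (faults so far: 7)
  step 13: ref 4 -> FAULT, evict 2, frames=[4,3] (faults so far: 8)
  Optimal total faults: 8

Answer: 9 9 8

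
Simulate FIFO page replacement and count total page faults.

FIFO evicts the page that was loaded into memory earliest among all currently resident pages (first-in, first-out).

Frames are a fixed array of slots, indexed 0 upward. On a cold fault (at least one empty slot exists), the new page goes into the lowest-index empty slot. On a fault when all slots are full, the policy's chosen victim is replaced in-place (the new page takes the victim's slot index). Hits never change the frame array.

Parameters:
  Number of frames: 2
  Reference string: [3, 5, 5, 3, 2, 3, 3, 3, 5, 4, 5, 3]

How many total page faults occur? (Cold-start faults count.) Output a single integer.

Answer: 7

Derivation:
Step 0: ref 3 → FAULT, frames=[3,-]
Step 1: ref 5 → FAULT, frames=[3,5]
Step 2: ref 5 → HIT, frames=[3,5]
Step 3: ref 3 → HIT, frames=[3,5]
Step 4: ref 2 → FAULT (evict 3), frames=[2,5]
Step 5: ref 3 → FAULT (evict 5), frames=[2,3]
Step 6: ref 3 → HIT, frames=[2,3]
Step 7: ref 3 → HIT, frames=[2,3]
Step 8: ref 5 → FAULT (evict 2), frames=[5,3]
Step 9: ref 4 → FAULT (evict 3), frames=[5,4]
Step 10: ref 5 → HIT, frames=[5,4]
Step 11: ref 3 → FAULT (evict 5), frames=[3,4]
Total faults: 7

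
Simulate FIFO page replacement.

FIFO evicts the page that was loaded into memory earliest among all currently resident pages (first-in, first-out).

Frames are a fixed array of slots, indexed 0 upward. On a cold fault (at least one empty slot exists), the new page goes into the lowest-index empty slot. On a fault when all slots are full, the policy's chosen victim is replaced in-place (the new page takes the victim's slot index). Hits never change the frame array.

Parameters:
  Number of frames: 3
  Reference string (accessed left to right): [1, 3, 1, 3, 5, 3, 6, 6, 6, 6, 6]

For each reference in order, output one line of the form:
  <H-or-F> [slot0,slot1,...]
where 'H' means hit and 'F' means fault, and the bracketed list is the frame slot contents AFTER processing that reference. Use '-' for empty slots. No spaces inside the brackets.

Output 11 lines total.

F [1,-,-]
F [1,3,-]
H [1,3,-]
H [1,3,-]
F [1,3,5]
H [1,3,5]
F [6,3,5]
H [6,3,5]
H [6,3,5]
H [6,3,5]
H [6,3,5]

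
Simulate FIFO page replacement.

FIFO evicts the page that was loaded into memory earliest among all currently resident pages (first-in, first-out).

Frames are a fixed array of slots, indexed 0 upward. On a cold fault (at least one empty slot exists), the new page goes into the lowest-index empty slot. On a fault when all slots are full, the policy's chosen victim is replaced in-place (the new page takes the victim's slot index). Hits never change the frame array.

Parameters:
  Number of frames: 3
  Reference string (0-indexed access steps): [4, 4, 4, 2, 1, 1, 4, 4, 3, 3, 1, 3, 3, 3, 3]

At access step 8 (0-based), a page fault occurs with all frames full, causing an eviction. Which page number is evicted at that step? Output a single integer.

Step 0: ref 4 -> FAULT, frames=[4,-,-]
Step 1: ref 4 -> HIT, frames=[4,-,-]
Step 2: ref 4 -> HIT, frames=[4,-,-]
Step 3: ref 2 -> FAULT, frames=[4,2,-]
Step 4: ref 1 -> FAULT, frames=[4,2,1]
Step 5: ref 1 -> HIT, frames=[4,2,1]
Step 6: ref 4 -> HIT, frames=[4,2,1]
Step 7: ref 4 -> HIT, frames=[4,2,1]
Step 8: ref 3 -> FAULT, evict 4, frames=[3,2,1]
At step 8: evicted page 4

Answer: 4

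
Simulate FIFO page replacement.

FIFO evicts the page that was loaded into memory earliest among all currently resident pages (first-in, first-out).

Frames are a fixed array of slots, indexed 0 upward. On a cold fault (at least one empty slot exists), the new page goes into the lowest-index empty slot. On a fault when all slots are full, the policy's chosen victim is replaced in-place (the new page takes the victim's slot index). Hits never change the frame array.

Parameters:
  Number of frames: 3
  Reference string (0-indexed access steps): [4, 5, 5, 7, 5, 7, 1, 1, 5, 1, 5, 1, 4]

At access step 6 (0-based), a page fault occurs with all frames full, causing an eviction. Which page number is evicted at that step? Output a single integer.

Step 0: ref 4 -> FAULT, frames=[4,-,-]
Step 1: ref 5 -> FAULT, frames=[4,5,-]
Step 2: ref 5 -> HIT, frames=[4,5,-]
Step 3: ref 7 -> FAULT, frames=[4,5,7]
Step 4: ref 5 -> HIT, frames=[4,5,7]
Step 5: ref 7 -> HIT, frames=[4,5,7]
Step 6: ref 1 -> FAULT, evict 4, frames=[1,5,7]
At step 6: evicted page 4

Answer: 4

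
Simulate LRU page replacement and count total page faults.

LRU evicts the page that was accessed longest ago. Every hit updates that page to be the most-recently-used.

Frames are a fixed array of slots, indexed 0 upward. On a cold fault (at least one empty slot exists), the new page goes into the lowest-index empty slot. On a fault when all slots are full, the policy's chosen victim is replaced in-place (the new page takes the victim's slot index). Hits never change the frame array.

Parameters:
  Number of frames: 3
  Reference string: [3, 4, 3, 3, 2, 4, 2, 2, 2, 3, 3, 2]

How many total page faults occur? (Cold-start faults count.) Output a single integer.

Answer: 3

Derivation:
Step 0: ref 3 → FAULT, frames=[3,-,-]
Step 1: ref 4 → FAULT, frames=[3,4,-]
Step 2: ref 3 → HIT, frames=[3,4,-]
Step 3: ref 3 → HIT, frames=[3,4,-]
Step 4: ref 2 → FAULT, frames=[3,4,2]
Step 5: ref 4 → HIT, frames=[3,4,2]
Step 6: ref 2 → HIT, frames=[3,4,2]
Step 7: ref 2 → HIT, frames=[3,4,2]
Step 8: ref 2 → HIT, frames=[3,4,2]
Step 9: ref 3 → HIT, frames=[3,4,2]
Step 10: ref 3 → HIT, frames=[3,4,2]
Step 11: ref 2 → HIT, frames=[3,4,2]
Total faults: 3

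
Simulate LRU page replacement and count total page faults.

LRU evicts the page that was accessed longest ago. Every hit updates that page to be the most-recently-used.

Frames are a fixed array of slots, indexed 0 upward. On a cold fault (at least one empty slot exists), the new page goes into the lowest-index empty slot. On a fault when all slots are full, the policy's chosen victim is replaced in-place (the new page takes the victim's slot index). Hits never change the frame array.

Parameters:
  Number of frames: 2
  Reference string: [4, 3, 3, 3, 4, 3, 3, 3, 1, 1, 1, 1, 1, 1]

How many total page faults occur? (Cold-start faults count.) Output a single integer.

Step 0: ref 4 → FAULT, frames=[4,-]
Step 1: ref 3 → FAULT, frames=[4,3]
Step 2: ref 3 → HIT, frames=[4,3]
Step 3: ref 3 → HIT, frames=[4,3]
Step 4: ref 4 → HIT, frames=[4,3]
Step 5: ref 3 → HIT, frames=[4,3]
Step 6: ref 3 → HIT, frames=[4,3]
Step 7: ref 3 → HIT, frames=[4,3]
Step 8: ref 1 → FAULT (evict 4), frames=[1,3]
Step 9: ref 1 → HIT, frames=[1,3]
Step 10: ref 1 → HIT, frames=[1,3]
Step 11: ref 1 → HIT, frames=[1,3]
Step 12: ref 1 → HIT, frames=[1,3]
Step 13: ref 1 → HIT, frames=[1,3]
Total faults: 3

Answer: 3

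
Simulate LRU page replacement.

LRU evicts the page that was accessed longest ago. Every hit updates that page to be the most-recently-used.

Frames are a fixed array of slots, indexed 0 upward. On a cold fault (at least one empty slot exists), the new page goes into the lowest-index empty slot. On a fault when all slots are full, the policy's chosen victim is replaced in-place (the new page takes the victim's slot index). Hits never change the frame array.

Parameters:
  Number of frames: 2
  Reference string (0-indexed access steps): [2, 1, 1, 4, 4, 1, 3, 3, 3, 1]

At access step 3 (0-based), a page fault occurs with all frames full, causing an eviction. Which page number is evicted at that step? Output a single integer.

Step 0: ref 2 -> FAULT, frames=[2,-]
Step 1: ref 1 -> FAULT, frames=[2,1]
Step 2: ref 1 -> HIT, frames=[2,1]
Step 3: ref 4 -> FAULT, evict 2, frames=[4,1]
At step 3: evicted page 2

Answer: 2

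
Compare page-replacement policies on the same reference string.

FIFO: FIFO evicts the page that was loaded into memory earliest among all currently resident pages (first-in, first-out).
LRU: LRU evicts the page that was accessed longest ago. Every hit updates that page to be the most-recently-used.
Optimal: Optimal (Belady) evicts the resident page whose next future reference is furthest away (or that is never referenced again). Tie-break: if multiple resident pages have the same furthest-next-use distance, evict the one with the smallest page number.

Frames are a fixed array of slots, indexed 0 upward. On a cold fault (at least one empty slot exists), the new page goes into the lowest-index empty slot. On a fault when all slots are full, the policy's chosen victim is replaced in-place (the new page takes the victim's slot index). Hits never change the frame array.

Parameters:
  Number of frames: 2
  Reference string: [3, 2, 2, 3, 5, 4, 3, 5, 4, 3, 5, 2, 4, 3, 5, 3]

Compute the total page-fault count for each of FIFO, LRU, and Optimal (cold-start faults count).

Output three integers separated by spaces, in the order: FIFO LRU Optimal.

--- FIFO ---
  step 0: ref 3 -> FAULT, frames=[3,-] (faults so far: 1)
  step 1: ref 2 -> FAULT, frames=[3,2] (faults so far: 2)
  step 2: ref 2 -> HIT, frames=[3,2] (faults so far: 2)
  step 3: ref 3 -> HIT, frames=[3,2] (faults so far: 2)
  step 4: ref 5 -> FAULT, evict 3, frames=[5,2] (faults so far: 3)
  step 5: ref 4 -> FAULT, evict 2, frames=[5,4] (faults so far: 4)
  step 6: ref 3 -> FAULT, evict 5, frames=[3,4] (faults so far: 5)
  step 7: ref 5 -> FAULT, evict 4, frames=[3,5] (faults so far: 6)
  step 8: ref 4 -> FAULT, evict 3, frames=[4,5] (faults so far: 7)
  step 9: ref 3 -> FAULT, evict 5, frames=[4,3] (faults so far: 8)
  step 10: ref 5 -> FAULT, evict 4, frames=[5,3] (faults so far: 9)
  step 11: ref 2 -> FAULT, evict 3, frames=[5,2] (faults so far: 10)
  step 12: ref 4 -> FAULT, evict 5, frames=[4,2] (faults so far: 11)
  step 13: ref 3 -> FAULT, evict 2, frames=[4,3] (faults so far: 12)
  step 14: ref 5 -> FAULT, evict 4, frames=[5,3] (faults so far: 13)
  step 15: ref 3 -> HIT, frames=[5,3] (faults so far: 13)
  FIFO total faults: 13
--- LRU ---
  step 0: ref 3 -> FAULT, frames=[3,-] (faults so far: 1)
  step 1: ref 2 -> FAULT, frames=[3,2] (faults so far: 2)
  step 2: ref 2 -> HIT, frames=[3,2] (faults so far: 2)
  step 3: ref 3 -> HIT, frames=[3,2] (faults so far: 2)
  step 4: ref 5 -> FAULT, evict 2, frames=[3,5] (faults so far: 3)
  step 5: ref 4 -> FAULT, evict 3, frames=[4,5] (faults so far: 4)
  step 6: ref 3 -> FAULT, evict 5, frames=[4,3] (faults so far: 5)
  step 7: ref 5 -> FAULT, evict 4, frames=[5,3] (faults so far: 6)
  step 8: ref 4 -> FAULT, evict 3, frames=[5,4] (faults so far: 7)
  step 9: ref 3 -> FAULT, evict 5, frames=[3,4] (faults so far: 8)
  step 10: ref 5 -> FAULT, evict 4, frames=[3,5] (faults so far: 9)
  step 11: ref 2 -> FAULT, evict 3, frames=[2,5] (faults so far: 10)
  step 12: ref 4 -> FAULT, evict 5, frames=[2,4] (faults so far: 11)
  step 13: ref 3 -> FAULT, evict 2, frames=[3,4] (faults so far: 12)
  step 14: ref 5 -> FAULT, evict 4, frames=[3,5] (faults so far: 13)
  step 15: ref 3 -> HIT, frames=[3,5] (faults so far: 13)
  LRU total faults: 13
--- Optimal ---
  step 0: ref 3 -> FAULT, frames=[3,-] (faults so far: 1)
  step 1: ref 2 -> FAULT, frames=[3,2] (faults so far: 2)
  step 2: ref 2 -> HIT, frames=[3,2] (faults so far: 2)
  step 3: ref 3 -> HIT, frames=[3,2] (faults so far: 2)
  step 4: ref 5 -> FAULT, evict 2, frames=[3,5] (faults so far: 3)
  step 5: ref 4 -> FAULT, evict 5, frames=[3,4] (faults so far: 4)
  step 6: ref 3 -> HIT, frames=[3,4] (faults so far: 4)
  step 7: ref 5 -> FAULT, evict 3, frames=[5,4] (faults so far: 5)
  step 8: ref 4 -> HIT, frames=[5,4] (faults so far: 5)
  step 9: ref 3 -> FAULT, evict 4, frames=[5,3] (faults so far: 6)
  step 10: ref 5 -> HIT, frames=[5,3] (faults so far: 6)
  step 11: ref 2 -> FAULT, evict 5, frames=[2,3] (faults so far: 7)
  step 12: ref 4 -> FAULT, evict 2, frames=[4,3] (faults so far: 8)
  step 13: ref 3 -> HIT, frames=[4,3] (faults so far: 8)
  step 14: ref 5 -> FAULT, evict 4, frames=[5,3] (faults so far: 9)
  step 15: ref 3 -> HIT, frames=[5,3] (faults so far: 9)
  Optimal total faults: 9

Answer: 13 13 9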